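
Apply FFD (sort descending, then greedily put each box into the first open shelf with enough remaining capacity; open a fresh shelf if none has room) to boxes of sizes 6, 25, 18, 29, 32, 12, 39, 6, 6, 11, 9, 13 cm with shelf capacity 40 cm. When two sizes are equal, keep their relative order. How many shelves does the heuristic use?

6

Sorted descending: 39, 32, 29, 25, 18, 13, 12, 11, 9, 6, 6, 6.
  39 → shelf 1 (new)  [load 39/40]
  32 → shelf 2 (new)  [load 32/40]
  29 → shelf 3 (new)  [load 29/40]
  25 → shelf 4 (new)  [load 25/40]
  18 → shelf 5 (new)  [load 18/40]
  13 → shelf 4  [load 38/40]
  12 → shelf 5  [load 30/40]
  11 → shelf 3  [load 40/40]
  9 → shelf 5  [load 39/40]
  6 → shelf 2  [load 38/40]
  6 → shelf 6 (new)  [load 6/40]
  6 → shelf 6  [load 12/40]
6 shelves opened.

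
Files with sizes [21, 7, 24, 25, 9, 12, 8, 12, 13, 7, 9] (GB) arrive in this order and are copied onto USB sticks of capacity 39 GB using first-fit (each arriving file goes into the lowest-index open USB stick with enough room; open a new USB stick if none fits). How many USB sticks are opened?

5

  21 → USB stick 1 (new)  [load 21/39]
  7 → USB stick 1  [load 28/39]
  24 → USB stick 2 (new)  [load 24/39]
  25 → USB stick 3 (new)  [load 25/39]
  9 → USB stick 1  [load 37/39]
  12 → USB stick 2  [load 36/39]
  8 → USB stick 3  [load 33/39]
  12 → USB stick 4 (new)  [load 12/39]
  13 → USB stick 4  [load 25/39]
  7 → USB stick 4  [load 32/39]
  9 → USB stick 5 (new)  [load 9/39]
5 USB sticks opened.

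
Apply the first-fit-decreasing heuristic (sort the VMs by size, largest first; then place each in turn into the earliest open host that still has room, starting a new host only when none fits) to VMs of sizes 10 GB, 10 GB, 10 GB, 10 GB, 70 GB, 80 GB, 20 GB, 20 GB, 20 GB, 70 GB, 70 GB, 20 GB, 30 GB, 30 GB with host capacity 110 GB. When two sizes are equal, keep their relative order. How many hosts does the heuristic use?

5

Sorted descending: 80, 70, 70, 70, 30, 30, 20, 20, 20, 20, 10, 10, 10, 10.
  80 → host 1 (new)  [load 80/110]
  70 → host 2 (new)  [load 70/110]
  70 → host 3 (new)  [load 70/110]
  70 → host 4 (new)  [load 70/110]
  30 → host 1  [load 110/110]
  30 → host 2  [load 100/110]
  20 → host 3  [load 90/110]
  20 → host 3  [load 110/110]
  20 → host 4  [load 90/110]
  20 → host 4  [load 110/110]
  10 → host 2  [load 110/110]
  10 → host 5 (new)  [load 10/110]
  10 → host 5  [load 20/110]
  10 → host 5  [load 30/110]
5 hosts opened.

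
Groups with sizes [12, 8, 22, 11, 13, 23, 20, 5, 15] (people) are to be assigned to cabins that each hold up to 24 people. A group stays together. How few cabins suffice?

6

Total = 23 + 22 + 20 + 15 + 13 + 12 + 11 + 8 + 5 = 129 people.
Lower bound: ⌈129/24⌉ = 6 cabins.
A packing using 6 cabins:
  cabin 1: 23 = 23
  cabin 2: 22 = 22
  cabin 3: 20 = 20
  cabin 4: 15 + 8 = 23
  cabin 5: 13 + 11 = 24
  cabin 6: 12 + 5 = 17
This matches the lower bound, so 6 is optimal.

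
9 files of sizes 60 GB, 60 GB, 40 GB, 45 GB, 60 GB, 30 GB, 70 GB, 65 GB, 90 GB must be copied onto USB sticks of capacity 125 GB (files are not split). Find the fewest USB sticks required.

5

Total = 90 + 70 + 65 + 60 + 60 + 60 + 45 + 40 + 30 = 520 GB.
Lower bound: ⌈520/125⌉ = 5 USB sticks.
A packing using 5 USB sticks:
  USB stick 1: 90 + 30 = 120
  USB stick 2: 70 + 45 = 115
  USB stick 3: 65 + 60 = 125
  USB stick 4: 60 + 60 = 120
  USB stick 5: 40 = 40
This matches the lower bound, so 5 is optimal.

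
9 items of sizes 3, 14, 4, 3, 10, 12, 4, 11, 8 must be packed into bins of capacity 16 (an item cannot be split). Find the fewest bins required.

5

Total = 14 + 12 + 11 + 10 + 8 + 4 + 4 + 3 + 3 = 69.
Lower bound: ⌈69/16⌉ = 5 bins.
A packing using 5 bins:
  bin 1: 14 = 14
  bin 2: 12 + 4 = 16
  bin 3: 11 + 4 = 15
  bin 4: 10 + 3 + 3 = 16
  bin 5: 8 = 8
This matches the lower bound, so 5 is optimal.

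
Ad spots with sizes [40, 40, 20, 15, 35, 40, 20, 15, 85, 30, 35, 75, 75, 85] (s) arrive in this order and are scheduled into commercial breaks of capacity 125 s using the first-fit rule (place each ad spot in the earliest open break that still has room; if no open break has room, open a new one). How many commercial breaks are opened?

  40 → break 1 (new)  [load 40/125]
  40 → break 1  [load 80/125]
  20 → break 1  [load 100/125]
  15 → break 1  [load 115/125]
  35 → break 2 (new)  [load 35/125]
  40 → break 2  [load 75/125]
  20 → break 2  [load 95/125]
  15 → break 2  [load 110/125]
  85 → break 3 (new)  [load 85/125]
  30 → break 3  [load 115/125]
  35 → break 4 (new)  [load 35/125]
  75 → break 4  [load 110/125]
  75 → break 5 (new)  [load 75/125]
  85 → break 6 (new)  [load 85/125]
6 commercial breaks opened.

6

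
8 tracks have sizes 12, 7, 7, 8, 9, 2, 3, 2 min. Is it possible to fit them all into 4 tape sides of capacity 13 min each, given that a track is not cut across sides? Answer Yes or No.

Total = 50 min; ⌈50/13⌉ = 4.
5 tracks each exceed half the capacity and cannot share a side, forcing at least 5 tape sides.
At least 5 tape sides are required, but only 4 are allowed.

No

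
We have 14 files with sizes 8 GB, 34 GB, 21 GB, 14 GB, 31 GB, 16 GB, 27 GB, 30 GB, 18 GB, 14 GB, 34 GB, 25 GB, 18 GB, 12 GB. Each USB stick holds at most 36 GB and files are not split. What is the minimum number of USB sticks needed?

10

Total = 34 + 34 + 31 + 30 + 27 + 25 + 21 + 18 + 18 + 16 + 14 + 14 + 12 + 8 = 302 GB.
Lower bound: ⌈302/36⌉ = 9 USB sticks.
A packing using 10 USB sticks:
  USB stick 1: 34 = 34
  USB stick 2: 34 = 34
  USB stick 3: 31 = 31
  USB stick 4: 30 = 30
  USB stick 5: 27 + 8 = 35
  USB stick 6: 25 = 25
  USB stick 7: 21 + 14 = 35
  USB stick 8: 18 + 18 = 36
  USB stick 9: 16 + 14 = 30
  USB stick 10: 12 = 12
No arrangement into 9 USB sticks stays within capacity, so 10 is optimal.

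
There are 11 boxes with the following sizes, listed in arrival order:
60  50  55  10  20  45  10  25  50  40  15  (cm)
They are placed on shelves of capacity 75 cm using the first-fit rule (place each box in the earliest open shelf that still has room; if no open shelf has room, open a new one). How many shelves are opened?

6

  60 → shelf 1 (new)  [load 60/75]
  50 → shelf 2 (new)  [load 50/75]
  55 → shelf 3 (new)  [load 55/75]
  10 → shelf 1  [load 70/75]
  20 → shelf 2  [load 70/75]
  45 → shelf 4 (new)  [load 45/75]
  10 → shelf 3  [load 65/75]
  25 → shelf 4  [load 70/75]
  50 → shelf 5 (new)  [load 50/75]
  40 → shelf 6 (new)  [load 40/75]
  15 → shelf 5  [load 65/75]
6 shelves opened.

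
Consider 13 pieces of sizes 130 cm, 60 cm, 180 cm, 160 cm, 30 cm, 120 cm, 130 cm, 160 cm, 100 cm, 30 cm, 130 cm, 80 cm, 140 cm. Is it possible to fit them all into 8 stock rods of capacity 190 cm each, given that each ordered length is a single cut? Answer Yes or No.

No

Total = 1450 cm; ⌈1450/190⌉ = 8.
9 pieces each exceed half the capacity and cannot share a stock rod, forcing at least 9 stock rods.
At least 9 stock rods are required, but only 8 are allowed.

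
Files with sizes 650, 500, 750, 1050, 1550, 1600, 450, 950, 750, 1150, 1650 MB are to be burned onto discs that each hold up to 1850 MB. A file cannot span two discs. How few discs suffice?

7

Total = 1650 + 1600 + 1550 + 1150 + 1050 + 950 + 750 + 750 + 650 + 500 + 450 = 11050 MB.
Lower bound: ⌈11050/1850⌉ = 6 discs.
A packing using 7 discs:
  disc 1: 1650 = 1650
  disc 2: 1600 = 1600
  disc 3: 1550 = 1550
  disc 4: 1150 + 650 = 1800
  disc 5: 1050 + 750 = 1800
  disc 6: 950 + 750 = 1700
  disc 7: 500 + 450 = 950
No arrangement into 6 discs stays within capacity, so 7 is optimal.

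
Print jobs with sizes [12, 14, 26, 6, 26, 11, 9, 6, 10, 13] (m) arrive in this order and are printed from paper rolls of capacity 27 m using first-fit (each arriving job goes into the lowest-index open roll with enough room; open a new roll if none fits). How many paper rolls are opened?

  12 → roll 1 (new)  [load 12/27]
  14 → roll 1  [load 26/27]
  26 → roll 2 (new)  [load 26/27]
  6 → roll 3 (new)  [load 6/27]
  26 → roll 4 (new)  [load 26/27]
  11 → roll 3  [load 17/27]
  9 → roll 3  [load 26/27]
  6 → roll 5 (new)  [load 6/27]
  10 → roll 5  [load 16/27]
  13 → roll 6 (new)  [load 13/27]
6 paper rolls opened.

6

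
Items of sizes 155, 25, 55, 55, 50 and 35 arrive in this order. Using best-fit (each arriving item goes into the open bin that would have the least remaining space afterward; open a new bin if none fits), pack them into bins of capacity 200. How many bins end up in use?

2

  155 → bin 1 (new)  [load 155/200]
  25 → bin 1  [load 180/200]
  55 → bin 2 (new)  [load 55/200]
  55 → bin 2  [load 110/200]
  50 → bin 2  [load 160/200]
  35 → bin 2  [load 195/200]
2 bins opened.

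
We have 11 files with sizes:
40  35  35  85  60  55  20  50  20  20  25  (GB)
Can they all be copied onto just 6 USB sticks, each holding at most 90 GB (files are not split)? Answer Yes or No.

A valid assignment using 6 USB sticks:
  USB stick 1: 85 = 85
  USB stick 2: 60 + 25 = 85
  USB stick 3: 55 + 35 = 90
  USB stick 4: 50 + 40 = 90
  USB stick 5: 35 + 20 + 20 = 75
  USB stick 6: 20 = 20
Every load is within 90 GB, so 6 USB sticks suffice.

Yes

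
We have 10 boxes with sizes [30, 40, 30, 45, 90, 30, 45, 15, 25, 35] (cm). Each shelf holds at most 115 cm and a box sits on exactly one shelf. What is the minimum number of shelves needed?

Total = 90 + 45 + 45 + 40 + 35 + 30 + 30 + 30 + 25 + 15 = 385 cm.
Lower bound: ⌈385/115⌉ = 4 shelves.
A packing using 4 shelves:
  shelf 1: 90 + 25 = 115
  shelf 2: 45 + 45 + 15 = 105
  shelf 3: 40 + 35 + 30 = 105
  shelf 4: 30 + 30 = 60
This matches the lower bound, so 4 is optimal.

4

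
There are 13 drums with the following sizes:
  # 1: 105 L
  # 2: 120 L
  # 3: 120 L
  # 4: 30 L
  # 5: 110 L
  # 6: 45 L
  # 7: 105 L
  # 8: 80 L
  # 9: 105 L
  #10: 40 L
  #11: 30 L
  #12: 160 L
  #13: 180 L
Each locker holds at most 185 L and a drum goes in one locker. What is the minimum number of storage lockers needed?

Total = 180 + 160 + 120 + 120 + 110 + 105 + 105 + 105 + 80 + 45 + 40 + 30 + 30 = 1230 L.
Lower bound: ⌈1230/185⌉ = 7 storage lockers.
Also, 8 drums each exceed 185/2 L, and no two of those can share a locker, so at least 8 storage lockers are needed.
A packing using 8 storage lockers:
  locker 1: 180 = 180
  locker 2: 160 = 160
  locker 3: 120 + 45 = 165
  locker 4: 120 + 40 = 160
  locker 5: 110 + 30 + 30 = 170
  locker 6: 105 + 80 = 185
  locker 7: 105 = 105
  locker 8: 105 = 105
This matches the lower bound, so 8 is optimal.

8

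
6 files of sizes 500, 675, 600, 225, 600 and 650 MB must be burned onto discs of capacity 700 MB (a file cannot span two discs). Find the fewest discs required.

6

Total = 675 + 650 + 600 + 600 + 500 + 225 = 3250 MB.
Lower bound: ⌈3250/700⌉ = 5 discs.
A packing using 6 discs:
  disc 1: 675 = 675
  disc 2: 650 = 650
  disc 3: 600 = 600
  disc 4: 600 = 600
  disc 5: 500 = 500
  disc 6: 225 = 225
No arrangement into 5 discs stays within capacity, so 6 is optimal.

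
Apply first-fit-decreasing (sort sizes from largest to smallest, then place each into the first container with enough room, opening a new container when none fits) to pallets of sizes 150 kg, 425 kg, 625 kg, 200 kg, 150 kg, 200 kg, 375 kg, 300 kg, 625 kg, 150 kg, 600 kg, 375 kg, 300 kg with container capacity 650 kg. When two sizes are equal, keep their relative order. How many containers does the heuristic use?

Sorted descending: 625, 625, 600, 425, 375, 375, 300, 300, 200, 200, 150, 150, 150.
  625 → container 1 (new)  [load 625/650]
  625 → container 2 (new)  [load 625/650]
  600 → container 3 (new)  [load 600/650]
  425 → container 4 (new)  [load 425/650]
  375 → container 5 (new)  [load 375/650]
  375 → container 6 (new)  [load 375/650]
  300 → container 7 (new)  [load 300/650]
  300 → container 7  [load 600/650]
  200 → container 4  [load 625/650]
  200 → container 5  [load 575/650]
  150 → container 6  [load 525/650]
  150 → container 8 (new)  [load 150/650]
  150 → container 8  [load 300/650]
8 containers opened.

8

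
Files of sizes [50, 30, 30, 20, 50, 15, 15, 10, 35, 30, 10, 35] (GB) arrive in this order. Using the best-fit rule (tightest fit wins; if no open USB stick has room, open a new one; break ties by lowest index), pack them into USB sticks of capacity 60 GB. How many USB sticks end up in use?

7

  50 → USB stick 1 (new)  [load 50/60]
  30 → USB stick 2 (new)  [load 30/60]
  30 → USB stick 2  [load 60/60]
  20 → USB stick 3 (new)  [load 20/60]
  50 → USB stick 4 (new)  [load 50/60]
  15 → USB stick 3  [load 35/60]
  15 → USB stick 3  [load 50/60]
  10 → USB stick 1  [load 60/60]
  35 → USB stick 5 (new)  [load 35/60]
  30 → USB stick 6 (new)  [load 30/60]
  10 → USB stick 3  [load 60/60]
  35 → USB stick 7 (new)  [load 35/60]
7 USB sticks opened.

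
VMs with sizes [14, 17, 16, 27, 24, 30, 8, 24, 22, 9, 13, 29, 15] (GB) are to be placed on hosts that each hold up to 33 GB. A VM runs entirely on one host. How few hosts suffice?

Total = 30 + 29 + 27 + 24 + 24 + 22 + 17 + 16 + 15 + 14 + 13 + 9 + 8 = 248 GB.
Lower bound: ⌈248/33⌉ = 8 hosts.
A packing using 9 hosts:
  host 1: 30 = 30
  host 2: 29 = 29
  host 3: 27 = 27
  host 4: 24 + 9 = 33
  host 5: 24 + 8 = 32
  host 6: 22 = 22
  host 7: 17 + 16 = 33
  host 8: 15 + 14 = 29
  host 9: 13 = 13
No arrangement into 8 hosts stays within capacity, so 9 is optimal.

9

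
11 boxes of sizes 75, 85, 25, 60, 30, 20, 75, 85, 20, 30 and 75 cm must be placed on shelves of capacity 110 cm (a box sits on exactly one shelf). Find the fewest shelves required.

6

Total = 85 + 85 + 75 + 75 + 75 + 60 + 30 + 30 + 25 + 20 + 20 = 580 cm.
Lower bound: ⌈580/110⌉ = 6 shelves.
A packing using 6 shelves:
  shelf 1: 85 + 25 = 110
  shelf 2: 85 + 20 = 105
  shelf 3: 75 + 30 = 105
  shelf 4: 75 + 30 = 105
  shelf 5: 75 + 20 = 95
  shelf 6: 60 = 60
This matches the lower bound, so 6 is optimal.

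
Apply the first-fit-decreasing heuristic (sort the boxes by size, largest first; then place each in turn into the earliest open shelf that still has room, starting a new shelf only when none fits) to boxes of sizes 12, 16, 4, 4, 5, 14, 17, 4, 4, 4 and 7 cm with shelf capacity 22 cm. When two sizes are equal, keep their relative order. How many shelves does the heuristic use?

5

Sorted descending: 17, 16, 14, 12, 7, 5, 4, 4, 4, 4, 4.
  17 → shelf 1 (new)  [load 17/22]
  16 → shelf 2 (new)  [load 16/22]
  14 → shelf 3 (new)  [load 14/22]
  12 → shelf 4 (new)  [load 12/22]
  7 → shelf 3  [load 21/22]
  5 → shelf 1  [load 22/22]
  4 → shelf 2  [load 20/22]
  4 → shelf 4  [load 16/22]
  4 → shelf 4  [load 20/22]
  4 → shelf 5 (new)  [load 4/22]
  4 → shelf 5  [load 8/22]
5 shelves opened.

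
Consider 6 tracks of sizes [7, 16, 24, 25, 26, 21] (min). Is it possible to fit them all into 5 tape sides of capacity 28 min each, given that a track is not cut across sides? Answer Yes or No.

Yes

A valid assignment using 5 tape sides:
  side 1: 26 = 26
  side 2: 25 = 25
  side 3: 24 = 24
  side 4: 21 + 7 = 28
  side 5: 16 = 16
Every load is within 28 min, so 5 tape sides suffice.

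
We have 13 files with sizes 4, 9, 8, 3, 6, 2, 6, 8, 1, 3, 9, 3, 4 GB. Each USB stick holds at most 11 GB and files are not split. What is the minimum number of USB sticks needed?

7

Total = 9 + 9 + 8 + 8 + 6 + 6 + 4 + 4 + 3 + 3 + 3 + 2 + 1 = 66 GB.
Lower bound: ⌈66/11⌉ = 6 USB sticks.
A packing using 7 USB sticks:
  USB stick 1: 9 + 2 = 11
  USB stick 2: 9 + 1 = 10
  USB stick 3: 8 + 3 = 11
  USB stick 4: 8 + 3 = 11
  USB stick 5: 6 + 4 = 10
  USB stick 6: 6 + 4 = 10
  USB stick 7: 3 = 3
No arrangement into 6 USB sticks stays within capacity, so 7 is optimal.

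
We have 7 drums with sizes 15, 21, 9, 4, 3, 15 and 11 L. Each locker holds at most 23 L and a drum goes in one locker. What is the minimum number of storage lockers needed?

Total = 21 + 15 + 15 + 11 + 9 + 4 + 3 = 78 L.
Lower bound: ⌈78/23⌉ = 4 storage lockers.
A packing using 4 storage lockers:
  locker 1: 21 = 21
  locker 2: 15 + 4 + 3 = 22
  locker 3: 15 = 15
  locker 4: 11 + 9 = 20
This matches the lower bound, so 4 is optimal.

4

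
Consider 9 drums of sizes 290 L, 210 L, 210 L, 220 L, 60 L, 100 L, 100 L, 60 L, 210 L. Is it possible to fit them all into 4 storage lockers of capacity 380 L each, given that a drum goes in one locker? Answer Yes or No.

No

Total = 1460 L; ⌈1460/380⌉ = 4.
5 drums each exceed half the capacity and cannot share a locker, forcing at least 5 storage lockers.
At least 5 storage lockers are required, but only 4 are allowed.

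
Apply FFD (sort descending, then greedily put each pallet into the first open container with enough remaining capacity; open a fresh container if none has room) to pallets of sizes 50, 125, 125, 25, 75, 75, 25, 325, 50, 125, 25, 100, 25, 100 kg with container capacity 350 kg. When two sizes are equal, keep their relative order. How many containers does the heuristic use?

4

Sorted descending: 325, 125, 125, 125, 100, 100, 75, 75, 50, 50, 25, 25, 25, 25.
  325 → container 1 (new)  [load 325/350]
  125 → container 2 (new)  [load 125/350]
  125 → container 2  [load 250/350]
  125 → container 3 (new)  [load 125/350]
  100 → container 2  [load 350/350]
  100 → container 3  [load 225/350]
  75 → container 3  [load 300/350]
  75 → container 4 (new)  [load 75/350]
  50 → container 3  [load 350/350]
  50 → container 4  [load 125/350]
  25 → container 1  [load 350/350]
  25 → container 4  [load 150/350]
  25 → container 4  [load 175/350]
  25 → container 4  [load 200/350]
4 containers opened.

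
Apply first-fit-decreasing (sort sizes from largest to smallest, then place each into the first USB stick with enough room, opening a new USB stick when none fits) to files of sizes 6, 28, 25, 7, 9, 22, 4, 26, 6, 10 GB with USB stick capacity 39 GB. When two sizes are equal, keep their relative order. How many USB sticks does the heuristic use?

Sorted descending: 28, 26, 25, 22, 10, 9, 7, 6, 6, 4.
  28 → USB stick 1 (new)  [load 28/39]
  26 → USB stick 2 (new)  [load 26/39]
  25 → USB stick 3 (new)  [load 25/39]
  22 → USB stick 4 (new)  [load 22/39]
  10 → USB stick 1  [load 38/39]
  9 → USB stick 2  [load 35/39]
  7 → USB stick 3  [load 32/39]
  6 → USB stick 3  [load 38/39]
  6 → USB stick 4  [load 28/39]
  4 → USB stick 2  [load 39/39]
4 USB sticks opened.

4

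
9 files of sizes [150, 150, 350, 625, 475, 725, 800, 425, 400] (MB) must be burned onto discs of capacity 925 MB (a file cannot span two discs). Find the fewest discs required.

5

Total = 800 + 725 + 625 + 475 + 425 + 400 + 350 + 150 + 150 = 4100 MB.
Lower bound: ⌈4100/925⌉ = 5 discs.
A packing using 5 discs:
  disc 1: 800 = 800
  disc 2: 725 + 150 = 875
  disc 3: 625 + 150 = 775
  disc 4: 475 + 425 = 900
  disc 5: 400 + 350 = 750
This matches the lower bound, so 5 is optimal.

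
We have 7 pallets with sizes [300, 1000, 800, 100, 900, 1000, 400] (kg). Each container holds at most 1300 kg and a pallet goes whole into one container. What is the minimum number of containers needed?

4

Total = 1000 + 1000 + 900 + 800 + 400 + 300 + 100 = 4500 kg.
Lower bound: ⌈4500/1300⌉ = 4 containers.
A packing using 4 containers:
  container 1: 1000 + 300 = 1300
  container 2: 1000 + 100 = 1100
  container 3: 900 + 400 = 1300
  container 4: 800 = 800
This matches the lower bound, so 4 is optimal.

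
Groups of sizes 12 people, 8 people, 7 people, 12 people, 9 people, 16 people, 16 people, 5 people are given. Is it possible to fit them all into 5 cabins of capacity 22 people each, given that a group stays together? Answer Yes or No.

A valid assignment using 5 cabins:
  cabin 1: 16 + 5 = 21
  cabin 2: 16 = 16
  cabin 3: 12 + 9 = 21
  cabin 4: 12 + 8 = 20
  cabin 5: 7 = 7
Every load is within 22 people, so 5 cabins suffice.

Yes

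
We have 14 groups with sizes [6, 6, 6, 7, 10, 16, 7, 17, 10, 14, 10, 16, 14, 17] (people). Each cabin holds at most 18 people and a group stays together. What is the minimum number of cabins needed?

Total = 17 + 17 + 16 + 16 + 14 + 14 + 10 + 10 + 10 + 7 + 7 + 6 + 6 + 6 = 156 people.
Lower bound: ⌈156/18⌉ = 9 cabins.
A packing using 10 cabins:
  cabin 1: 17 = 17
  cabin 2: 17 = 17
  cabin 3: 16 = 16
  cabin 4: 16 = 16
  cabin 5: 14 = 14
  cabin 6: 14 = 14
  cabin 7: 10 + 7 = 17
  cabin 8: 10 + 7 = 17
  cabin 9: 10 + 6 = 16
  cabin 10: 6 + 6 = 12
No arrangement into 9 cabins stays within capacity, so 10 is optimal.

10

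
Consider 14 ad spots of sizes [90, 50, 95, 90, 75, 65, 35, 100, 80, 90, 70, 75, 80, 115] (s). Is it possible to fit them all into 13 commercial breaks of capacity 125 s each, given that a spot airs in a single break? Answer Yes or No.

Yes

A valid assignment using 12 commercial breaks:
  break 1: 115 = 115
  break 2: 100 = 100
  break 3: 95 = 95
  break 4: 90 + 35 = 125
  break 5: 90 = 90
  break 6: 90 = 90
  break 7: 80 = 80
  break 8: 80 = 80
  break 9: 75 + 50 = 125
  break 10: 75 = 75
  break 11: 70 = 70
  break 12: 65 = 65
That uses only 12 ≤ 13, so 13 commercial breaks are enough.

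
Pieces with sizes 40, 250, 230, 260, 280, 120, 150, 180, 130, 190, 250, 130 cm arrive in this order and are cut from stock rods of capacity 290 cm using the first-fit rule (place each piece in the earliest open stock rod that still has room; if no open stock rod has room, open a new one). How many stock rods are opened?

9

  40 → stock rod 1 (new)  [load 40/290]
  250 → stock rod 1  [load 290/290]
  230 → stock rod 2 (new)  [load 230/290]
  260 → stock rod 3 (new)  [load 260/290]
  280 → stock rod 4 (new)  [load 280/290]
  120 → stock rod 5 (new)  [load 120/290]
  150 → stock rod 5  [load 270/290]
  180 → stock rod 6 (new)  [load 180/290]
  130 → stock rod 7 (new)  [load 130/290]
  190 → stock rod 8 (new)  [load 190/290]
  250 → stock rod 9 (new)  [load 250/290]
  130 → stock rod 7  [load 260/290]
9 stock rods opened.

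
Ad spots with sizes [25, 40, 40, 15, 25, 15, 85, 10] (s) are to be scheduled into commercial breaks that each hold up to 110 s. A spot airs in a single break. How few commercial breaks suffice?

Total = 85 + 40 + 40 + 25 + 25 + 15 + 15 + 10 = 255 s.
Lower bound: ⌈255/110⌉ = 3 commercial breaks.
A packing using 3 commercial breaks:
  break 1: 85 + 25 = 110
  break 2: 40 + 40 + 25 = 105
  break 3: 15 + 15 + 10 = 40
This matches the lower bound, so 3 is optimal.

3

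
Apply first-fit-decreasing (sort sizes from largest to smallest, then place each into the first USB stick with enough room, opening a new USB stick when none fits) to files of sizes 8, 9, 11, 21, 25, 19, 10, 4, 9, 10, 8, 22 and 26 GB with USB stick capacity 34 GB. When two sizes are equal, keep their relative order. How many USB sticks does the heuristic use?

6

Sorted descending: 26, 25, 22, 21, 19, 11, 10, 10, 9, 9, 8, 8, 4.
  26 → USB stick 1 (new)  [load 26/34]
  25 → USB stick 2 (new)  [load 25/34]
  22 → USB stick 3 (new)  [load 22/34]
  21 → USB stick 4 (new)  [load 21/34]
  19 → USB stick 5 (new)  [load 19/34]
  11 → USB stick 3  [load 33/34]
  10 → USB stick 4  [load 31/34]
  10 → USB stick 5  [load 29/34]
  9 → USB stick 2  [load 34/34]
  9 → USB stick 6 (new)  [load 9/34]
  8 → USB stick 1  [load 34/34]
  8 → USB stick 6  [load 17/34]
  4 → USB stick 5  [load 33/34]
6 USB sticks opened.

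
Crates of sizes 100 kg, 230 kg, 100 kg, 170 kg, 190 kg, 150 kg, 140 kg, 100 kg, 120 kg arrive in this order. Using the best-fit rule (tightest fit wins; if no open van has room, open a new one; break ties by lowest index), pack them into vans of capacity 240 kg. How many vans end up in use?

  100 → van 1 (new)  [load 100/240]
  230 → van 2 (new)  [load 230/240]
  100 → van 1  [load 200/240]
  170 → van 3 (new)  [load 170/240]
  190 → van 4 (new)  [load 190/240]
  150 → van 5 (new)  [load 150/240]
  140 → van 6 (new)  [load 140/240]
  100 → van 6  [load 240/240]
  120 → van 7 (new)  [load 120/240]
7 vans opened.

7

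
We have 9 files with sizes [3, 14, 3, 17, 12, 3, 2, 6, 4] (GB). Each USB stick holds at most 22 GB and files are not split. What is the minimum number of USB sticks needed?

Total = 17 + 14 + 12 + 6 + 4 + 3 + 3 + 3 + 2 = 64 GB.
Lower bound: ⌈64/22⌉ = 3 USB sticks.
A packing using 3 USB sticks:
  USB stick 1: 17 + 4 = 21
  USB stick 2: 14 + 6 + 2 = 22
  USB stick 3: 12 + 3 + 3 + 3 = 21
This matches the lower bound, so 3 is optimal.

3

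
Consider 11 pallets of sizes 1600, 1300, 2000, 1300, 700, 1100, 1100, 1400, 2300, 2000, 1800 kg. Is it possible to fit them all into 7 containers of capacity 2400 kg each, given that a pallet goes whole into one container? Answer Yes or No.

No

Total = 16600 kg; ⌈16600/2400⌉ = 7.
8 pallets each exceed half the capacity and cannot share a container, forcing at least 8 containers.
At least 8 containers are required, but only 7 are allowed.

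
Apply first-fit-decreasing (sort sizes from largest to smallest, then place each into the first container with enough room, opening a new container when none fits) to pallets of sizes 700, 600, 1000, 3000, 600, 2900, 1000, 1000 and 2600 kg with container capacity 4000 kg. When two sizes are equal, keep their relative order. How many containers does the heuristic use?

Sorted descending: 3000, 2900, 2600, 1000, 1000, 1000, 700, 600, 600.
  3000 → container 1 (new)  [load 3000/4000]
  2900 → container 2 (new)  [load 2900/4000]
  2600 → container 3 (new)  [load 2600/4000]
  1000 → container 1  [load 4000/4000]
  1000 → container 2  [load 3900/4000]
  1000 → container 3  [load 3600/4000]
  700 → container 4 (new)  [load 700/4000]
  600 → container 4  [load 1300/4000]
  600 → container 4  [load 1900/4000]
4 containers opened.

4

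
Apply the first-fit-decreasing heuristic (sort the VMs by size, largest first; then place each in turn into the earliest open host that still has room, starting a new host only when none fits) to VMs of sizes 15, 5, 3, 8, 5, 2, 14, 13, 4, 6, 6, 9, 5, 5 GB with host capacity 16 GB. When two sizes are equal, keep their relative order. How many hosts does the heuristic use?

7

Sorted descending: 15, 14, 13, 9, 8, 6, 6, 5, 5, 5, 5, 4, 3, 2.
  15 → host 1 (new)  [load 15/16]
  14 → host 2 (new)  [load 14/16]
  13 → host 3 (new)  [load 13/16]
  9 → host 4 (new)  [load 9/16]
  8 → host 5 (new)  [load 8/16]
  6 → host 4  [load 15/16]
  6 → host 5  [load 14/16]
  5 → host 6 (new)  [load 5/16]
  5 → host 6  [load 10/16]
  5 → host 6  [load 15/16]
  5 → host 7 (new)  [load 5/16]
  4 → host 7  [load 9/16]
  3 → host 3  [load 16/16]
  2 → host 2  [load 16/16]
7 hosts opened.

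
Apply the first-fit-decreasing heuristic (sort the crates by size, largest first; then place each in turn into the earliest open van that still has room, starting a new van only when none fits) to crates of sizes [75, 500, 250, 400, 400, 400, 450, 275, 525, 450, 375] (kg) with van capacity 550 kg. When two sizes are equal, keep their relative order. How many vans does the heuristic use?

Sorted descending: 525, 500, 450, 450, 400, 400, 400, 375, 275, 250, 75.
  525 → van 1 (new)  [load 525/550]
  500 → van 2 (new)  [load 500/550]
  450 → van 3 (new)  [load 450/550]
  450 → van 4 (new)  [load 450/550]
  400 → van 5 (new)  [load 400/550]
  400 → van 6 (new)  [load 400/550]
  400 → van 7 (new)  [load 400/550]
  375 → van 8 (new)  [load 375/550]
  275 → van 9 (new)  [load 275/550]
  250 → van 9  [load 525/550]
  75 → van 3  [load 525/550]
9 vans opened.

9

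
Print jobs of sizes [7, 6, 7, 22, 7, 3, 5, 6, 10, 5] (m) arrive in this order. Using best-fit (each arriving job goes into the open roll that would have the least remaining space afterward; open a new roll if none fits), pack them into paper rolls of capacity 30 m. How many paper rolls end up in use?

3

  7 → roll 1 (new)  [load 7/30]
  6 → roll 1  [load 13/30]
  7 → roll 1  [load 20/30]
  22 → roll 2 (new)  [load 22/30]
  7 → roll 2  [load 29/30]
  3 → roll 1  [load 23/30]
  5 → roll 1  [load 28/30]
  6 → roll 3 (new)  [load 6/30]
  10 → roll 3  [load 16/30]
  5 → roll 3  [load 21/30]
3 paper rolls opened.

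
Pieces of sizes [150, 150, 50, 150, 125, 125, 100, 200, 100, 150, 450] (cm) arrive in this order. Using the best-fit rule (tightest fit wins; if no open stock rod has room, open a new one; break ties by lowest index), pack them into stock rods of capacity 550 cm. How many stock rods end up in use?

4

  150 → stock rod 1 (new)  [load 150/550]
  150 → stock rod 1  [load 300/550]
  50 → stock rod 1  [load 350/550]
  150 → stock rod 1  [load 500/550]
  125 → stock rod 2 (new)  [load 125/550]
  125 → stock rod 2  [load 250/550]
  100 → stock rod 2  [load 350/550]
  200 → stock rod 2  [load 550/550]
  100 → stock rod 3 (new)  [load 100/550]
  150 → stock rod 3  [load 250/550]
  450 → stock rod 4 (new)  [load 450/550]
4 stock rods opened.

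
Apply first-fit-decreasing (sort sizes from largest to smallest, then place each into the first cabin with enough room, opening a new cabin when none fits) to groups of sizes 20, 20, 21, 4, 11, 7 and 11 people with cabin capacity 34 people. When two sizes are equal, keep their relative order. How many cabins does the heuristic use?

Sorted descending: 21, 20, 20, 11, 11, 7, 4.
  21 → cabin 1 (new)  [load 21/34]
  20 → cabin 2 (new)  [load 20/34]
  20 → cabin 3 (new)  [load 20/34]
  11 → cabin 1  [load 32/34]
  11 → cabin 2  [load 31/34]
  7 → cabin 3  [load 27/34]
  4 → cabin 3  [load 31/34]
3 cabins opened.

3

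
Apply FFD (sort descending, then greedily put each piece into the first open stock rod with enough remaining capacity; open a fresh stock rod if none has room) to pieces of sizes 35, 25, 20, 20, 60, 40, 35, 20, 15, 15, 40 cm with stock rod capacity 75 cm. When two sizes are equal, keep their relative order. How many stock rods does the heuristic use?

5

Sorted descending: 60, 40, 40, 35, 35, 25, 20, 20, 20, 15, 15.
  60 → stock rod 1 (new)  [load 60/75]
  40 → stock rod 2 (new)  [load 40/75]
  40 → stock rod 3 (new)  [load 40/75]
  35 → stock rod 2  [load 75/75]
  35 → stock rod 3  [load 75/75]
  25 → stock rod 4 (new)  [load 25/75]
  20 → stock rod 4  [load 45/75]
  20 → stock rod 4  [load 65/75]
  20 → stock rod 5 (new)  [load 20/75]
  15 → stock rod 1  [load 75/75]
  15 → stock rod 5  [load 35/75]
5 stock rods opened.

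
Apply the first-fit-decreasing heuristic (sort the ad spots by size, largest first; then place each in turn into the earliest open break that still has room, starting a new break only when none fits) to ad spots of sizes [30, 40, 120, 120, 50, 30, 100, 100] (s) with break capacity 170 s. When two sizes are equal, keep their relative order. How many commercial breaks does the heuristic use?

Sorted descending: 120, 120, 100, 100, 50, 40, 30, 30.
  120 → break 1 (new)  [load 120/170]
  120 → break 2 (new)  [load 120/170]
  100 → break 3 (new)  [load 100/170]
  100 → break 4 (new)  [load 100/170]
  50 → break 1  [load 170/170]
  40 → break 2  [load 160/170]
  30 → break 3  [load 130/170]
  30 → break 3  [load 160/170]
4 commercial breaks opened.

4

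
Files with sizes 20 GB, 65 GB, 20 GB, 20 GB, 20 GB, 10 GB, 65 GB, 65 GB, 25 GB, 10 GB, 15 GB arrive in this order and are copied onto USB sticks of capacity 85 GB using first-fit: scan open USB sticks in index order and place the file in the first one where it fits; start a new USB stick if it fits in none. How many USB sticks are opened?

5

  20 → USB stick 1 (new)  [load 20/85]
  65 → USB stick 1  [load 85/85]
  20 → USB stick 2 (new)  [load 20/85]
  20 → USB stick 2  [load 40/85]
  20 → USB stick 2  [load 60/85]
  10 → USB stick 2  [load 70/85]
  65 → USB stick 3 (new)  [load 65/85]
  65 → USB stick 4 (new)  [load 65/85]
  25 → USB stick 5 (new)  [load 25/85]
  10 → USB stick 2  [load 80/85]
  15 → USB stick 3  [load 80/85]
5 USB sticks opened.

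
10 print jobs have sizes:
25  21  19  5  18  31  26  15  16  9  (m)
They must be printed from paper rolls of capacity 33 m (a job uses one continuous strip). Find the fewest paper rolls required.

7

Total = 31 + 26 + 25 + 21 + 19 + 18 + 16 + 15 + 9 + 5 = 185 m.
Lower bound: ⌈185/33⌉ = 6 paper rolls.
A packing using 7 paper rolls:
  roll 1: 31 = 31
  roll 2: 26 + 5 = 31
  roll 3: 25 = 25
  roll 4: 21 + 9 = 30
  roll 5: 19 = 19
  roll 6: 18 + 15 = 33
  roll 7: 16 = 16
No arrangement into 6 paper rolls stays within capacity, so 7 is optimal.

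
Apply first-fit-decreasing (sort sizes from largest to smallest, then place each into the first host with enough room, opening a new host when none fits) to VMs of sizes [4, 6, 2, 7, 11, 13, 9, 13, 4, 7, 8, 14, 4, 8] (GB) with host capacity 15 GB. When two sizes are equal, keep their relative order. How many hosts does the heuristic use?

8

Sorted descending: 14, 13, 13, 11, 9, 8, 8, 7, 7, 6, 4, 4, 4, 2.
  14 → host 1 (new)  [load 14/15]
  13 → host 2 (new)  [load 13/15]
  13 → host 3 (new)  [load 13/15]
  11 → host 4 (new)  [load 11/15]
  9 → host 5 (new)  [load 9/15]
  8 → host 6 (new)  [load 8/15]
  8 → host 7 (new)  [load 8/15]
  7 → host 6  [load 15/15]
  7 → host 7  [load 15/15]
  6 → host 5  [load 15/15]
  4 → host 4  [load 15/15]
  4 → host 8 (new)  [load 4/15]
  4 → host 8  [load 8/15]
  2 → host 2  [load 15/15]
8 hosts opened.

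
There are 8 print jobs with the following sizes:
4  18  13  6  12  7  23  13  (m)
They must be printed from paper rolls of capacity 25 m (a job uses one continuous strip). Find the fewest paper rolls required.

4

Total = 23 + 18 + 13 + 13 + 12 + 7 + 6 + 4 = 96 m.
Lower bound: ⌈96/25⌉ = 4 paper rolls.
A packing using 4 paper rolls:
  roll 1: 23 = 23
  roll 2: 18 + 7 = 25
  roll 3: 13 + 12 = 25
  roll 4: 13 + 6 + 4 = 23
This matches the lower bound, so 4 is optimal.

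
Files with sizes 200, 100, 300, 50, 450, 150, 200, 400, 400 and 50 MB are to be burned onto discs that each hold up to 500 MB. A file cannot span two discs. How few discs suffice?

5

Total = 450 + 400 + 400 + 300 + 200 + 200 + 150 + 100 + 50 + 50 = 2300 MB.
Lower bound: ⌈2300/500⌉ = 5 discs.
A packing using 5 discs:
  disc 1: 450 + 50 = 500
  disc 2: 400 + 100 = 500
  disc 3: 400 + 50 = 450
  disc 4: 300 + 200 = 500
  disc 5: 200 + 150 = 350
This matches the lower bound, so 5 is optimal.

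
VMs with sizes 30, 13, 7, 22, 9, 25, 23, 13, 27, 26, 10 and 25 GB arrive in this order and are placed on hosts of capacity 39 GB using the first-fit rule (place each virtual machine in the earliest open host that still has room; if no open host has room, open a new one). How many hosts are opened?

  30 → host 1 (new)  [load 30/39]
  13 → host 2 (new)  [load 13/39]
  7 → host 1  [load 37/39]
  22 → host 2  [load 35/39]
  9 → host 3 (new)  [load 9/39]
  25 → host 3  [load 34/39]
  23 → host 4 (new)  [load 23/39]
  13 → host 4  [load 36/39]
  27 → host 5 (new)  [load 27/39]
  26 → host 6 (new)  [load 26/39]
  10 → host 5  [load 37/39]
  25 → host 7 (new)  [load 25/39]
7 hosts opened.

7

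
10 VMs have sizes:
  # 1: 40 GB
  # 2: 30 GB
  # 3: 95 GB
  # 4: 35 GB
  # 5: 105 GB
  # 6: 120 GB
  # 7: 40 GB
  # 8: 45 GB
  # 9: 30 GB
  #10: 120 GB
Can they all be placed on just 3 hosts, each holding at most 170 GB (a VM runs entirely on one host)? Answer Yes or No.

No

Total = 660 GB; ⌈660/170⌉ = 4.
At least 4 hosts are required, but only 3 are allowed.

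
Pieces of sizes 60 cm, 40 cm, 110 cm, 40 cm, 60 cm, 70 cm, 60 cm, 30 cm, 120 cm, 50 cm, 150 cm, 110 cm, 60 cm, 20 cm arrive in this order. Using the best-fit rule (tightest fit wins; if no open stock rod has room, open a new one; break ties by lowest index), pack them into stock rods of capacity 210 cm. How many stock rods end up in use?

5

  60 → stock rod 1 (new)  [load 60/210]
  40 → stock rod 1  [load 100/210]
  110 → stock rod 1  [load 210/210]
  40 → stock rod 2 (new)  [load 40/210]
  60 → stock rod 2  [load 100/210]
  70 → stock rod 2  [load 170/210]
  60 → stock rod 3 (new)  [load 60/210]
  30 → stock rod 2  [load 200/210]
  120 → stock rod 3  [load 180/210]
  50 → stock rod 4 (new)  [load 50/210]
  150 → stock rod 4  [load 200/210]
  110 → stock rod 5 (new)  [load 110/210]
  60 → stock rod 5  [load 170/210]
  20 → stock rod 3  [load 200/210]
5 stock rods opened.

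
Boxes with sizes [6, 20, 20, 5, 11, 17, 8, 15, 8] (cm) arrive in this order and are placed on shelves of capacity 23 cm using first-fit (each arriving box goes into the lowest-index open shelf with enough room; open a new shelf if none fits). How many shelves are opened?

  6 → shelf 1 (new)  [load 6/23]
  20 → shelf 2 (new)  [load 20/23]
  20 → shelf 3 (new)  [load 20/23]
  5 → shelf 1  [load 11/23]
  11 → shelf 1  [load 22/23]
  17 → shelf 4 (new)  [load 17/23]
  8 → shelf 5 (new)  [load 8/23]
  15 → shelf 5  [load 23/23]
  8 → shelf 6 (new)  [load 8/23]
6 shelves opened.

6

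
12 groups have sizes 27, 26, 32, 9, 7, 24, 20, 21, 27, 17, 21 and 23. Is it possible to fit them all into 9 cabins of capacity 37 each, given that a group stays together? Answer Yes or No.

A valid assignment using 9 cabins:
  cabin 1: 32 = 32
  cabin 2: 27 + 9 = 36
  cabin 3: 27 + 7 = 34
  cabin 4: 26 = 26
  cabin 5: 24 = 24
  cabin 6: 23 = 23
  cabin 7: 21 = 21
  cabin 8: 21 = 21
  cabin 9: 20 + 17 = 37
Every load is within 37, so 9 cabins suffice.

Yes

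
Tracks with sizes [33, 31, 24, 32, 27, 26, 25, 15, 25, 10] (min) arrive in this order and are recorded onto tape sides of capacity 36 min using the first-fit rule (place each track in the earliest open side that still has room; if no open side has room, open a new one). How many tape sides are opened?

  33 → side 1 (new)  [load 33/36]
  31 → side 2 (new)  [load 31/36]
  24 → side 3 (new)  [load 24/36]
  32 → side 4 (new)  [load 32/36]
  27 → side 5 (new)  [load 27/36]
  26 → side 6 (new)  [load 26/36]
  25 → side 7 (new)  [load 25/36]
  15 → side 8 (new)  [load 15/36]
  25 → side 9 (new)  [load 25/36]
  10 → side 3  [load 34/36]
9 tape sides opened.

9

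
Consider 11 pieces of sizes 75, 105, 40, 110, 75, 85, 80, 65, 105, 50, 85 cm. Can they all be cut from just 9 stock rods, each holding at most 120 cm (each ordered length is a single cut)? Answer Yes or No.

Yes

A valid assignment using 9 stock rods:
  stock rod 1: 110 = 110
  stock rod 2: 105 = 105
  stock rod 3: 105 = 105
  stock rod 4: 85 = 85
  stock rod 5: 85 = 85
  stock rod 6: 80 + 40 = 120
  stock rod 7: 75 = 75
  stock rod 8: 75 = 75
  stock rod 9: 65 + 50 = 115
Every load is within 120 cm, so 9 stock rods suffice.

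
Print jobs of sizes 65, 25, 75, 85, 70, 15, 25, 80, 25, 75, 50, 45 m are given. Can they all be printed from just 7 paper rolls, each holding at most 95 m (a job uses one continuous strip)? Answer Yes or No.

Total = 635 m; ⌈635/95⌉ = 7.
The bound of 7 does not rule out 7, but exhaustive search shows no assignment into 7 paper rolls of capacity 95 m exists — the minimum is 8.

No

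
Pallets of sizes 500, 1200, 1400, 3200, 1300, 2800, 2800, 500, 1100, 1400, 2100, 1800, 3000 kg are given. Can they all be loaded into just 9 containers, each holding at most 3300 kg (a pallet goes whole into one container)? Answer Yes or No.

Yes

A valid assignment using 8 containers:
  container 1: 3200 = 3200
  container 2: 3000 = 3000
  container 3: 2800 + 500 = 3300
  container 4: 2800 + 500 = 3300
  container 5: 2100 + 1200 = 3300
  container 6: 1800 + 1400 = 3200
  container 7: 1400 + 1300 = 2700
  container 8: 1100 = 1100
That uses only 8 ≤ 9, so 9 containers are enough.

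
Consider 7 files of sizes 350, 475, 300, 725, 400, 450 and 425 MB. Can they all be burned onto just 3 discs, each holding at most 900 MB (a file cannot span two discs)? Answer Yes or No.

Total = 3125 MB; ⌈3125/900⌉ = 4.
At least 4 discs are required, but only 3 are allowed.

No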